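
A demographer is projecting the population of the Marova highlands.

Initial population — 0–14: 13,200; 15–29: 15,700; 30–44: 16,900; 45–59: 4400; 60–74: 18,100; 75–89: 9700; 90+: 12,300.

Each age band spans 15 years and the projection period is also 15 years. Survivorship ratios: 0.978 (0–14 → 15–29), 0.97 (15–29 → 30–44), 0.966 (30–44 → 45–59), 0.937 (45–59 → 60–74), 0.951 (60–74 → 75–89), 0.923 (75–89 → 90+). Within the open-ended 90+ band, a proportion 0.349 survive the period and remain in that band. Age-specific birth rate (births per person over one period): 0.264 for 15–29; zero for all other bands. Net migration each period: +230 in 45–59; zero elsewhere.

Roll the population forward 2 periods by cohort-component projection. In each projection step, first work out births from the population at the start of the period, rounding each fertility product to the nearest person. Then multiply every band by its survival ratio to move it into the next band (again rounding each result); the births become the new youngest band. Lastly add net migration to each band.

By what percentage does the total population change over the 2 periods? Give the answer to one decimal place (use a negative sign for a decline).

-17.1

(Groups numbered youngest = 1 to oldest = 7.)
— Period 1 —
Births: 15700 × 0.264 = 4145
Group 2: 13200 × 0.978 = 12910
Group 3: 15700 × 0.97 = 15229
Group 4: 16900 × 0.966 = 16325
Group 5: 4400 × 0.937 = 4123
Group 6: 18100 × 0.951 = 17213
Group 7: 9700 × 0.923 + 12300 × 0.349 = 8953 + 4293 = 13246
Net migration: Group 4 + 230 → 16555
End of period: [4145, 12910, 15229, 16555, 4123, 17213, 13246]
— Period 2 —
Births: 12910 × 0.264 = 3408
Group 2: 4145 × 0.978 = 4054
Group 3: 12910 × 0.97 = 12523
Group 4: 15229 × 0.966 = 14711
Group 5: 16555 × 0.937 = 15512
Group 6: 4123 × 0.951 = 3921
Group 7: 17213 × 0.923 + 13246 × 0.349 = 15888 + 4623 = 20511
Net migration: Group 4 + 230 → 14941
End of period: [3408, 4054, 12523, 14941, 15512, 3921, 20511]
Total: 90300 → 74870; change = -15430; percentage change = -17.1%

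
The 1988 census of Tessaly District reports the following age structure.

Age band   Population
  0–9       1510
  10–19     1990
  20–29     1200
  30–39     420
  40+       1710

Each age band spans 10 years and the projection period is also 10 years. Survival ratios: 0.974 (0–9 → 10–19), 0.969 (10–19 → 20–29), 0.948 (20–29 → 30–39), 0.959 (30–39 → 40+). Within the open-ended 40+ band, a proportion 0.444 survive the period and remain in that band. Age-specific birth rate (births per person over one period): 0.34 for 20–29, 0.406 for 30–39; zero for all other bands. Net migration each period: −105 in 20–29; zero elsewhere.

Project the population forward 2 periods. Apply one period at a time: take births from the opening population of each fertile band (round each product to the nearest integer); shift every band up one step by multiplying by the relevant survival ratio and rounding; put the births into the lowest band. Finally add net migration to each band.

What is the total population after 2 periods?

(Bands numbered youngest = 1 to oldest = 5.)
Period 1.
Births: 1200 × 0.34 = 408  |  420 × 0.406 = 171 ⇒ total 579
Band 2: 1510 × 0.974 = 1471
Band 3: 1990 × 0.969 = 1928
Band 4: 1200 × 0.948 = 1138
Band 5: 420 × 0.959 + 1710 × 0.444 = 403 + 759 = 1162
Net migration: Band 3 − 105 → 1823
→ [579, 1471, 1823, 1138, 1162]
Period 2.
Births: 1823 × 0.34 = 620  |  1138 × 0.406 = 462 ⇒ total 1082
Band 2: 579 × 0.974 = 564
Band 3: 1471 × 0.969 = 1425
Band 4: 1823 × 0.948 = 1728
Band 5: 1138 × 0.959 + 1162 × 0.444 = 1091 + 516 = 1607
Net migration: Band 3 − 105 → 1320
→ [1082, 564, 1320, 1728, 1607]
Total after period 2: 1082 + 564 + 1320 + 1728 + 1607 = 6301

6301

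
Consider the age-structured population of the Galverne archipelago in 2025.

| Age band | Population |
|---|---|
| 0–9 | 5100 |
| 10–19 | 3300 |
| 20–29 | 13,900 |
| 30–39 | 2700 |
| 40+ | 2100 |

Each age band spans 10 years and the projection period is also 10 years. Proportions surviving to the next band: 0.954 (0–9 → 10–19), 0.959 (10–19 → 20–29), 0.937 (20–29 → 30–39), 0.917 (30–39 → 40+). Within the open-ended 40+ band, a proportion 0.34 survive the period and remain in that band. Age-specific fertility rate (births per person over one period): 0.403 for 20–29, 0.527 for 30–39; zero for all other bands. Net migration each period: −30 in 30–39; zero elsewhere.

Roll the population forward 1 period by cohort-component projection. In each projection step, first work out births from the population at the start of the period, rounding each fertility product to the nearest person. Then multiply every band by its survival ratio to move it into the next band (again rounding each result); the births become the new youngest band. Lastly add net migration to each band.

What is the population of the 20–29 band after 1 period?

[period 1]
Births: 13900 * 0.403 = 5602  |  2700 * 0.527 = 1423 → 7025
10–19: 5100 * 0.954 = 4865
20–29: 3300 * 0.959 = 3165
30–39: 13900 * 0.937 = 13024
40+: 2700 * 0.917 + 2100 * 0.34 = 2476 + 714 = 3190
Net migration: 30–39 − 30 → 12994
→ [7025, 4865, 3165, 12994, 3190]

3165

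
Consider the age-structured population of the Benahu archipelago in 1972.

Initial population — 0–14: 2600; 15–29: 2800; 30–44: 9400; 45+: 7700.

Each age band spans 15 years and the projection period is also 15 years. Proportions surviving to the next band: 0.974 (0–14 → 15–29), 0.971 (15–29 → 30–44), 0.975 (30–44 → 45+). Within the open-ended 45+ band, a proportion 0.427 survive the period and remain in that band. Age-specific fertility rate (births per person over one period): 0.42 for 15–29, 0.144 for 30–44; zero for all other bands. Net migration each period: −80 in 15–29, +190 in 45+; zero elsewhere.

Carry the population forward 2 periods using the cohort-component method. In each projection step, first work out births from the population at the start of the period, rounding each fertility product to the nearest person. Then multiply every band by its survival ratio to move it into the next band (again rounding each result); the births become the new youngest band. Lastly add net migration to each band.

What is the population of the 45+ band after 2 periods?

8240

(Groups numbered youngest = 1 to oldest = 4.)
After projecting period 1:
Births: 2800 × 0.42 = 1176, 9400 × 0.144 = 1354 ⇒ total 2530
Group 2: 2600 × 0.974 = 2532
Group 3: 2800 × 0.971 = 2719
Group 4: 9400 × 0.975 + 7700 × 0.427 = 9165 + 3288 = 12453
Net migration: Group 2 − 80 → 2452; Group 4 + 190 → 12643
→ [2530, 2452, 2719, 12643]
After projecting period 2:
Births: 2452 × 0.42 = 1030, 2719 × 0.144 = 392 ⇒ total 1422
Group 2: 2530 × 0.974 = 2464
Group 3: 2452 × 0.971 = 2381
Group 4: 2719 × 0.975 + 12643 × 0.427 = 2651 + 5399 = 8050
Net migration: Group 2 − 80 → 2384; Group 4 + 190 → 8240
→ [1422, 2384, 2381, 8240]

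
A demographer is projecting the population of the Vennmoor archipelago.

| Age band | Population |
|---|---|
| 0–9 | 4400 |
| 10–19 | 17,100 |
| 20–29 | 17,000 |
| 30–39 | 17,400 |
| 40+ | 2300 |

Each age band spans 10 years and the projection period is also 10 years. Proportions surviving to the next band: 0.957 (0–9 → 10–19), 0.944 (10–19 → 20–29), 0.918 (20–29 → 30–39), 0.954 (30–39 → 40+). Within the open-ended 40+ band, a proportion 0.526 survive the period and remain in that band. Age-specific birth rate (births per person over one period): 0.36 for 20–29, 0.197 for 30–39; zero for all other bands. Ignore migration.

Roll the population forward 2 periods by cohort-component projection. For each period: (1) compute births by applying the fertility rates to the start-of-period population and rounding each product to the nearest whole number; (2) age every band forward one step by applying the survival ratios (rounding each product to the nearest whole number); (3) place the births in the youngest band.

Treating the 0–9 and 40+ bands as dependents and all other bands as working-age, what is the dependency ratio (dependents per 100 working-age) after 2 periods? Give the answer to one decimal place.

Call the bands 1 to 5, youngest first.
Period 1:
Births: 17000 * 0.36 = 6120, 17400 * 0.197 = 3428 → total 9548
Band 2: 4400 * 0.957 = 4211
Band 3: 17100 * 0.944 = 16142
Band 4: 17000 * 0.918 = 15606
Band 5: 17400 * 0.954 + 2300 * 0.526 = 16600 + 1210 = 17810
Giving 9548 / 4211 / 16142 / 15606 / 17810.
Period 2:
Births: 16142 * 0.36 = 5811, 15606 * 0.197 = 3074 → total 8885
Band 2: 9548 * 0.957 = 9137
Band 3: 4211 * 0.944 = 3975
Band 4: 16142 * 0.918 = 14818
Band 5: 15606 * 0.954 + 17810 * 0.526 = 14888 + 9368 = 24256
Giving 8885 / 9137 / 3975 / 14818 / 24256.
Dependents (band 0–9 + band 40+) = 8885 + 24256 = 33141; working-age = 27930; ratio = 33141/27930 × 100 = 118.7

118.7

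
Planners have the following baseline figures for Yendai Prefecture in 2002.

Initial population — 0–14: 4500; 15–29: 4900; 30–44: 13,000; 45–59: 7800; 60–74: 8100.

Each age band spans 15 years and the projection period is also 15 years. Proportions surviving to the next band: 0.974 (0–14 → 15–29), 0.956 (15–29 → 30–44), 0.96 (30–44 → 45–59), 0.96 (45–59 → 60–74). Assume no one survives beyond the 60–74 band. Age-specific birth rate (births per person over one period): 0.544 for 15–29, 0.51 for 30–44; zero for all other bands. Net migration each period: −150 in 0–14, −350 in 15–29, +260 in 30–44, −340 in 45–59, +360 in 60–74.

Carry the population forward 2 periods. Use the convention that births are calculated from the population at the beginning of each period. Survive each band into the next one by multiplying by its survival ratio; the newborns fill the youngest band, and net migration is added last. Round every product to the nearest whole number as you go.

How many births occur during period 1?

Numbering the groups 1..5 from youngest to oldest:
Period 1.
Births: 4900 * 0.544 = 2666 ; 13000 * 0.51 = 6630 → total 9296
Group 2: 4500 * 0.974 = 4383
Group 3: 4900 * 0.956 = 4684
Group 4: 13000 * 0.96 = 12480
Group 5: 7800 * 0.96 = 7488
Net migration: Group 1 − 150 → 9146; Group 2 − 350 → 4033; Group 3 + 260 → 4944; Group 4 − 340 → 12140; Group 5 + 360 → 7848
Giving 9146 / 4033 / 4944 / 12140 / 7848.

9296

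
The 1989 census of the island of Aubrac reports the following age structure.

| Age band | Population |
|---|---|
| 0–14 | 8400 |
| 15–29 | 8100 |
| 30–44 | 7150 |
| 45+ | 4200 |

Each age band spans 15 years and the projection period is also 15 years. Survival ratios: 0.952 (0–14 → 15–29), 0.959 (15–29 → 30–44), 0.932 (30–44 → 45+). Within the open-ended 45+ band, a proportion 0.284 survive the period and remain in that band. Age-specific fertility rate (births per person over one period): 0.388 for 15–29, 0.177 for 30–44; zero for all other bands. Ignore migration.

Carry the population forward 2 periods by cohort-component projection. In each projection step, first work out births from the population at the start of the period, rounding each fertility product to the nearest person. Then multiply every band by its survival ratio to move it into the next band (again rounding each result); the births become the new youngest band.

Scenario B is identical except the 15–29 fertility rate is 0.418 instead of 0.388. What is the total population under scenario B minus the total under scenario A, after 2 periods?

Numbering the groups 1..4 from youngest to oldest:
After projecting period 1:
Births: 8100 * 0.388 = 3143  |  7150 * 0.177 = 1266 ⇒ total 4409
Group 2: 8400 * 0.952 = 7997
Group 3: 8100 * 0.959 = 7768
Group 4: 7150 * 0.932 + 4200 * 0.284 = 6664 + 1193 = 7857
Giving 4409 / 7997 / 7768 / 7857.
After projecting period 2:
Births: 7997 * 0.388 = 3103  |  7768 * 0.177 = 1375 ⇒ total 4478
Group 2: 4409 * 0.952 = 4197
Group 3: 7997 * 0.959 = 7669
Group 4: 7768 * 0.932 + 7857 * 0.284 = 7240 + 2231 = 9471
Giving 4478 / 4197 / 7669 / 9471.
Scenario A total after 2 periods: 25815
Scenario B projection —
After projecting period 1:
Births: 8100 * 0.418 = 3386  |  7150 * 0.177 = 1266 ⇒ total 4652
Group 2: 8400 * 0.952 = 7997
Group 3: 8100 * 0.959 = 7768
Group 4: 7150 * 0.932 + 4200 * 0.284 = 6664 + 1193 = 7857
Giving 4652 / 7997 / 7768 / 7857.
After projecting period 2:
Births: 7997 * 0.418 = 3343  |  7768 * 0.177 = 1375 ⇒ total 4718
Group 2: 4652 * 0.952 = 4429
Group 3: 7997 * 0.959 = 7669
Group 4: 7768 * 0.932 + 7857 * 0.284 = 7240 + 2231 = 9471
Giving 4718 / 4429 / 7669 / 9471.
Scenario B total after 2 periods: 26287
Difference B − A = 26287 − 25815 = 472

472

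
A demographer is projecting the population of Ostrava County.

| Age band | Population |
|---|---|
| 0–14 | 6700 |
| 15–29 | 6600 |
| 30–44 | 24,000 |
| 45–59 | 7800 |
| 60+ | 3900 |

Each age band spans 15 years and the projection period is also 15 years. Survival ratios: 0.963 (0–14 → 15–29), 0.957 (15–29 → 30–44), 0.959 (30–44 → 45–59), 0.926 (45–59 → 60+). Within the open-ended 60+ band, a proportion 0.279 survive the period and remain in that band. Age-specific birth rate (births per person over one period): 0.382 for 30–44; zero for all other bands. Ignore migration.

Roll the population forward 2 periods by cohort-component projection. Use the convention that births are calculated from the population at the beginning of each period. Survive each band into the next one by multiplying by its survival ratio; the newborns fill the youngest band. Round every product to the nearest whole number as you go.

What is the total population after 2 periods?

Numbering the bands 1..5 from youngest to oldest:
Period 1.
Births: 24000 × 0.382 = 9168
Band 2: 6700 × 0.963 = 6452
Band 3: 6600 × 0.957 = 6316
Band 4: 24000 × 0.959 = 23016
Band 5: 7800 × 0.926 + 3900 × 0.279 = 7223 + 1088 = 8311
Giving 9168 / 6452 / 6316 / 23016 / 8311.
Period 2.
Births: 6316 × 0.382 = 2413
Band 2: 9168 × 0.963 = 8829
Band 3: 6452 × 0.957 = 6175
Band 4: 6316 × 0.959 = 6057
Band 5: 23016 × 0.926 + 8311 × 0.279 = 21313 + 2319 = 23632
Giving 2413 / 8829 / 6175 / 6057 / 23632.
Total after period 2: 2413 + 8829 + 6175 + 6057 + 23632 = 47106

47106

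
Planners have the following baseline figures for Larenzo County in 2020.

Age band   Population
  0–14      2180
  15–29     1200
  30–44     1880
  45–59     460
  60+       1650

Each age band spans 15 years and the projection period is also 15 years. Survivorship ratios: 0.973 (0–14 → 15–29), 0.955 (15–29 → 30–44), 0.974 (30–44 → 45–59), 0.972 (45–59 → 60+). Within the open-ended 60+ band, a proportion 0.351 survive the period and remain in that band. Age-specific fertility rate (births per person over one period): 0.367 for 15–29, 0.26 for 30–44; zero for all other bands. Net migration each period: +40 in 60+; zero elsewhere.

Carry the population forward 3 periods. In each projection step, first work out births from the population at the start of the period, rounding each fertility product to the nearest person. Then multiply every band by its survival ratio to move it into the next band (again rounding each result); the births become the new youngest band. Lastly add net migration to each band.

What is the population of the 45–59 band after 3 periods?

Period 1:
Births: 1200 * 0.367 = 440 ; 1880 * 0.26 = 489 → 929
15–29: 2180 * 0.973 = 2121
30–44: 1200 * 0.955 = 1146
45–59: 1880 * 0.974 = 1831
60+: 460 * 0.972 + 1650 * 0.351 = 447 + 579 = 1026
Net migration: 60+ + 40 → 1066
Giving 929 / 2121 / 1146 / 1831 / 1066.
Period 2:
Births: 2121 * 0.367 = 778 ; 1146 * 0.26 = 298 → 1076
15–29: 929 * 0.973 = 904
30–44: 2121 * 0.955 = 2026
45–59: 1146 * 0.974 = 1116
60+: 1831 * 0.972 + 1066 * 0.351 = 1780 + 374 = 2154
Net migration: 60+ + 40 → 2194
Giving 1076 / 904 / 2026 / 1116 / 2194.
Period 3:
Births: 904 * 0.367 = 332 ; 2026 * 0.26 = 527 → 859
15–29: 1076 * 0.973 = 1047
30–44: 904 * 0.955 = 863
45–59: 2026 * 0.974 = 1973
60+: 1116 * 0.972 + 2194 * 0.351 = 1085 + 770 = 1855
Net migration: 60+ + 40 → 1895
Giving 859 / 1047 / 863 / 1973 / 1895.

1973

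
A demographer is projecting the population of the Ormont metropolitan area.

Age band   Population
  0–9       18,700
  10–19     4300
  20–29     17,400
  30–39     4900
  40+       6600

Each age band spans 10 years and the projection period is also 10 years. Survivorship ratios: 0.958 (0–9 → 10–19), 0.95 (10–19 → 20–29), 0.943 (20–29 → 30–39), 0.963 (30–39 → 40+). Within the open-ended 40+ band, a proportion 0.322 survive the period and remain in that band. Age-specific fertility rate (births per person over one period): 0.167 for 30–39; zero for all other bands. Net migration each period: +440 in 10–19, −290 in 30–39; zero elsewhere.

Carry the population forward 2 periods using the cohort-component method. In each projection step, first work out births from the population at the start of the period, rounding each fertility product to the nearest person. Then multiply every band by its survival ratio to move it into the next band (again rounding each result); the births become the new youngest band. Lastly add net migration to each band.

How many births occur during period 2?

Period 1:
Births: 4900 × 0.167 = 818
10–19: 18700 × 0.958 = 17915
20–29: 4300 × 0.95 = 4085
30–39: 17400 × 0.943 = 16408
40+: 4900 × 0.963 + 6600 × 0.322 = 4719 + 2125 = 6844
Net migration: 10–19 + 440 → 18355; 30–39 − 290 → 16118
Giving 818 / 18355 / 4085 / 16118 / 6844.
Period 2:
Births: 16118 × 0.167 = 2692
10–19: 818 × 0.958 = 784
20–29: 18355 × 0.95 = 17437
30–39: 4085 × 0.943 = 3852
40+: 16118 × 0.963 + 6844 × 0.322 = 15522 + 2204 = 17726
Net migration: 10–19 + 440 → 1224; 30–39 − 290 → 3562
Giving 2692 / 1224 / 17437 / 3562 / 17726.

2692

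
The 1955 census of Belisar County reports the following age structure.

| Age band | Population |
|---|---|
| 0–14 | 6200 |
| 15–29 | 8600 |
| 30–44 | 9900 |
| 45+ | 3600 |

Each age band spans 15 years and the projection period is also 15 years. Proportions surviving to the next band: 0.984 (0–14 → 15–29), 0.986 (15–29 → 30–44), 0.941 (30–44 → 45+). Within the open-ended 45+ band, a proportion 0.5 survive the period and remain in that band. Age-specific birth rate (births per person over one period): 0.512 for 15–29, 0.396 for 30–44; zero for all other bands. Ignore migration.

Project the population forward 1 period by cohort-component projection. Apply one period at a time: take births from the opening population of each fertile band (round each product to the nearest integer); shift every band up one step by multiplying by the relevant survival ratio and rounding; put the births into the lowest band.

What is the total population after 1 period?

Let group 1 be 0–14 through group 4 = 45+.
[period 1]
Births: 8600 × 0.512 = 4403 ; 9900 × 0.396 = 3920 → 8323
Group 2: 6200 × 0.984 = 6101
Group 3: 8600 × 0.986 = 8480
Group 4: 9900 × 0.941 + 3600 × 0.5 = 9316 + 1800 = 11116
→ [8323, 6101, 8480, 11116]
Total after period 1: 8323 + 6101 + 8480 + 11116 = 34020

34020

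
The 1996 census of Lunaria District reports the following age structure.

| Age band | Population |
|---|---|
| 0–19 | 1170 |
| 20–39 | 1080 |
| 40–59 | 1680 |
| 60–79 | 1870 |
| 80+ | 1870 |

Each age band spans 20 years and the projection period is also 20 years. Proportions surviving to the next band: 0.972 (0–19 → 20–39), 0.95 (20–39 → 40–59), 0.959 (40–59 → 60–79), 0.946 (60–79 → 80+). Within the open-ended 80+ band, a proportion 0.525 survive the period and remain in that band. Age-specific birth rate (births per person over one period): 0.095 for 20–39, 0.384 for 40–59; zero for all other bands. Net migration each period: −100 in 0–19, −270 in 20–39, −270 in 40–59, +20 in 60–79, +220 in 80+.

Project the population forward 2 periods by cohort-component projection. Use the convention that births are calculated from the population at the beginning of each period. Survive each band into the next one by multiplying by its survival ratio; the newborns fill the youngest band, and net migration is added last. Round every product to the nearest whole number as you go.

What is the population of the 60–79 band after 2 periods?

745

Let group 1 be 0–19 through group 5 = 80+.
— Period 1 —
Births: 1080 × 0.095 = 103, 1680 × 0.384 = 645 — total 748
Group 2: 1170 × 0.972 = 1137
Group 3: 1080 × 0.95 = 1026
Group 4: 1680 × 0.959 = 1611
Group 5: 1870 × 0.946 + 1870 × 0.525 = 1769 + 982 = 2751
Net migration: Group 1 − 100 → 648; Group 2 − 270 → 867; Group 3 − 270 → 756; Group 4 + 20 → 1631; Group 5 + 220 → 2971
Giving 648 / 867 / 756 / 1631 / 2971.
— Period 2 —
Births: 867 × 0.095 = 82, 756 × 0.384 = 290 — total 372
Group 2: 648 × 0.972 = 630
Group 3: 867 × 0.95 = 824
Group 4: 756 × 0.959 = 725
Group 5: 1631 × 0.946 + 2971 × 0.525 = 1543 + 1560 = 3103
Net migration: Group 1 − 100 → 272; Group 2 − 270 → 360; Group 3 − 270 → 554; Group 4 + 20 → 745; Group 5 + 220 → 3323
Giving 272 / 360 / 554 / 745 / 3323.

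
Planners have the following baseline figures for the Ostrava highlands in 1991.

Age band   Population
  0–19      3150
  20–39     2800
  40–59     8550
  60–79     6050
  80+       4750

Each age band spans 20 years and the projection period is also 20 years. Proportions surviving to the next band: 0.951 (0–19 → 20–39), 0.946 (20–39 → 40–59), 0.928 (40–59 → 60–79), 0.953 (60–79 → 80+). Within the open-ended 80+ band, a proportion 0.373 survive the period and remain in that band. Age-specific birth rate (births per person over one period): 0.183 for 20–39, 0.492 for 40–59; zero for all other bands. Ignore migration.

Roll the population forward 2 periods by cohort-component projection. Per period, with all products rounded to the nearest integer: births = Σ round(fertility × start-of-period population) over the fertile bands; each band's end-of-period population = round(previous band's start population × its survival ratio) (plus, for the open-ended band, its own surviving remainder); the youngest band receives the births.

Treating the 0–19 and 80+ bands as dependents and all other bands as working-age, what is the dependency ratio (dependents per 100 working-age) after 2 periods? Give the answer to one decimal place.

125.0

(Bands numbered youngest = 1 to oldest = 5.)
Period 1:
Births: 2800 × 0.183 = 512, 8550 × 0.492 = 4207 ⇒ total 4719
Band 2: 3150 × 0.951 = 2996
Band 3: 2800 × 0.946 = 2649
Band 4: 8550 × 0.928 = 7934
Band 5: 6050 × 0.953 + 4750 × 0.373 = 5766 + 1772 = 7538
End of period: [4719, 2996, 2649, 7934, 7538]
Period 2:
Births: 2996 × 0.183 = 548, 2649 × 0.492 = 1303 ⇒ total 1851
Band 2: 4719 × 0.951 = 4488
Band 3: 2996 × 0.946 = 2834
Band 4: 2649 × 0.928 = 2458
Band 5: 7934 × 0.953 + 7538 × 0.373 = 7561 + 2812 = 10373
End of period: [1851, 4488, 2834, 2458, 10373]
Dependents (band 0–19 + band 80+) = 1851 + 10373 = 12224; working-age = 9780; ratio = 12224/9780 × 100 = 125.0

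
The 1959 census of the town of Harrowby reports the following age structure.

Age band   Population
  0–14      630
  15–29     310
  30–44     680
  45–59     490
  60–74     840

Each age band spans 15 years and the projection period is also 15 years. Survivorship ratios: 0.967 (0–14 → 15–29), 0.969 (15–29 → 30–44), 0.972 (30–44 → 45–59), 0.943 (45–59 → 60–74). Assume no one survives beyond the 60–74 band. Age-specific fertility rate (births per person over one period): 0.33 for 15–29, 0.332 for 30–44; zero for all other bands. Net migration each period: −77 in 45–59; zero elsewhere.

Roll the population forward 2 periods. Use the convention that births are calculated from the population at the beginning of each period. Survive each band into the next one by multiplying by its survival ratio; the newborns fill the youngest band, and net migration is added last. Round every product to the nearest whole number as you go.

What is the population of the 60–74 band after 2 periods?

551

Let group 1 be 0–14 through group 5 = 60–74.
After projecting period 1:
Births: 310 * 0.33 = 102 ; 680 * 0.332 = 226 ⇒ total 328
Group 2: 630 * 0.967 = 609
Group 3: 310 * 0.969 = 300
Group 4: 680 * 0.972 = 661
Group 5: 490 * 0.943 = 462
Net migration: Group 4 − 77 → 584
End of period: [328, 609, 300, 584, 462]
After projecting period 2:
Births: 609 * 0.33 = 201 ; 300 * 0.332 = 100 ⇒ total 301
Group 2: 328 * 0.967 = 317
Group 3: 609 * 0.969 = 590
Group 4: 300 * 0.972 = 292
Group 5: 584 * 0.943 = 551
Net migration: Group 4 − 77 → 215
End of period: [301, 317, 590, 215, 551]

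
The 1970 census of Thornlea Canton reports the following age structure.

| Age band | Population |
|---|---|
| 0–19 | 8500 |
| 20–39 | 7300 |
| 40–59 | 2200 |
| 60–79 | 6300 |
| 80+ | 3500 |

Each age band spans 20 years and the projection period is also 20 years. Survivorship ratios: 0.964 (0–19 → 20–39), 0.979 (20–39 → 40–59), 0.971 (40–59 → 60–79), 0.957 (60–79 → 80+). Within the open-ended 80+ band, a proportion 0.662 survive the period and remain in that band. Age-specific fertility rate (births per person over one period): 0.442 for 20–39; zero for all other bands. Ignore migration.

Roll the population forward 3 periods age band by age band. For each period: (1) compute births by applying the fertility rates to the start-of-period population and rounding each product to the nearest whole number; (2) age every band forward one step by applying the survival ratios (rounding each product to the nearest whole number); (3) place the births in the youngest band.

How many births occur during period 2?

3622

Period 1.
Births: 7300 * 0.442 = 3227
20–39: 8500 * 0.964 = 8194
40–59: 7300 * 0.979 = 7147
60–79: 2200 * 0.971 = 2136
80+: 6300 * 0.957 + 3500 * 0.662 = 6029 + 2317 = 8346
Giving 3227 / 8194 / 7147 / 2136 / 8346.
Period 2.
Births: 8194 * 0.442 = 3622
20–39: 3227 * 0.964 = 3111
40–59: 8194 * 0.979 = 8022
60–79: 7147 * 0.971 = 6940
80+: 2136 * 0.957 + 8346 * 0.662 = 2044 + 5525 = 7569
Giving 3622 / 3111 / 8022 / 6940 / 7569.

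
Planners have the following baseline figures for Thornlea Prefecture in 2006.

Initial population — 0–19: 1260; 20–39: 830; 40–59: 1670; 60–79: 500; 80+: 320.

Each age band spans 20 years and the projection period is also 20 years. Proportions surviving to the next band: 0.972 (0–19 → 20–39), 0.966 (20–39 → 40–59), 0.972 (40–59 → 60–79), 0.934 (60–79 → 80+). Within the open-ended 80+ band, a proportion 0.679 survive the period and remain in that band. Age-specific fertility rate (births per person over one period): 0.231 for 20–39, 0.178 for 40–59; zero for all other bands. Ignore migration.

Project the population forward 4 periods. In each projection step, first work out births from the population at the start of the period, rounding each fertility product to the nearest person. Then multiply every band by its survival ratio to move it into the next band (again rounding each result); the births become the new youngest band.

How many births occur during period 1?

Call the bands 1 to 5, youngest first.
Period 1:
Births: 830 × 0.231 = 192, 1670 × 0.178 = 297 ⇒ total 489
Band 2: 1260 × 0.972 = 1225
Band 3: 830 × 0.966 = 802
Band 4: 1670 × 0.972 = 1623
Band 5: 500 × 0.934 + 320 × 0.679 = 467 + 217 = 684
Giving 489 / 1225 / 802 / 1623 / 684.

489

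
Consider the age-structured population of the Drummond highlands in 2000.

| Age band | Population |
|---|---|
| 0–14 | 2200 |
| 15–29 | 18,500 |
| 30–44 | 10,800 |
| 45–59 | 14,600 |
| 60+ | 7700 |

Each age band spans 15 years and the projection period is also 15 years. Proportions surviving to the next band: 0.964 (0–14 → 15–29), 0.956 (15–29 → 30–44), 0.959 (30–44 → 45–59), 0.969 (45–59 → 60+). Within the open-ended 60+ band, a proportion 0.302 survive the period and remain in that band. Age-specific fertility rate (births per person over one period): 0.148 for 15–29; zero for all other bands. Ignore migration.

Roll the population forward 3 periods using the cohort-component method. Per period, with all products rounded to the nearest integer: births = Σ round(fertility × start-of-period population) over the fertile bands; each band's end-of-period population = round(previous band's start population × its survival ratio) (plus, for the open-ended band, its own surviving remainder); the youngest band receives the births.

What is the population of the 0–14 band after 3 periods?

Numbering the groups 1..5 from youngest to oldest:
Period 1:
Births: 18500 × 0.148 = 2738
Group 2: 2200 × 0.964 = 2121
Group 3: 18500 × 0.956 = 17686
Group 4: 10800 × 0.959 = 10357
Group 5: 14600 × 0.969 + 7700 × 0.302 = 14147 + 2325 = 16472
Population now: 0–14=2738, 15–29=2121, 30–44=17686, 45–59=10357, 60+=16472
Period 2:
Births: 2121 × 0.148 = 314
Group 2: 2738 × 0.964 = 2639
Group 3: 2121 × 0.956 = 2028
Group 4: 17686 × 0.959 = 16961
Group 5: 10357 × 0.969 + 16472 × 0.302 = 10036 + 4975 = 15011
Population now: 0–14=314, 15–29=2639, 30–44=2028, 45–59=16961, 60+=15011
Period 3:
Births: 2639 × 0.148 = 391
Group 2: 314 × 0.964 = 303
Group 3: 2639 × 0.956 = 2523
Group 4: 2028 × 0.959 = 1945
Group 5: 16961 × 0.969 + 15011 × 0.302 = 16435 + 4533 = 20968
Population now: 0–14=391, 15–29=303, 30–44=2523, 45–59=1945, 60+=20968

391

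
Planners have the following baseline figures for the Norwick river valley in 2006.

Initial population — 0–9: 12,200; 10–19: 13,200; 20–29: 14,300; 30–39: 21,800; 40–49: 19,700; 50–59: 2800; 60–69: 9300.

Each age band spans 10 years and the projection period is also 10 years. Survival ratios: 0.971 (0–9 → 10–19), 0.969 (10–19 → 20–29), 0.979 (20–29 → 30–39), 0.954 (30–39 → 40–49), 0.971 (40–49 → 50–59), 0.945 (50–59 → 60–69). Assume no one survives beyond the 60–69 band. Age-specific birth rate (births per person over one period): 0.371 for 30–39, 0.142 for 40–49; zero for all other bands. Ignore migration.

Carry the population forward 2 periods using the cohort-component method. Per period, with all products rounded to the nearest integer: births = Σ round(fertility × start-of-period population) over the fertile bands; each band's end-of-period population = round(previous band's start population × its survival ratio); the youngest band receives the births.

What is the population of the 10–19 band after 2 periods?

10569

Call the groups 1 to 7, youngest first.
[period 1]
Births: 21800 × 0.371 = 8088  |  19700 × 0.142 = 2797 → 10885
Group 2: 12200 × 0.971 = 11846
Group 3: 13200 × 0.969 = 12791
Group 4: 14300 × 0.979 = 14000
Group 5: 21800 × 0.954 = 20797
Group 6: 19700 × 0.971 = 19129
Group 7: 2800 × 0.945 = 2646
→ [10885, 11846, 12791, 14000, 20797, 19129, 2646]
[period 2]
Births: 14000 × 0.371 = 5194  |  20797 × 0.142 = 2953 → 8147
Group 2: 10885 × 0.971 = 10569
Group 3: 11846 × 0.969 = 11479
Group 4: 12791 × 0.979 = 12522
Group 5: 14000 × 0.954 = 13356
Group 6: 20797 × 0.971 = 20194
Group 7: 19129 × 0.945 = 18077
→ [8147, 10569, 11479, 12522, 13356, 20194, 18077]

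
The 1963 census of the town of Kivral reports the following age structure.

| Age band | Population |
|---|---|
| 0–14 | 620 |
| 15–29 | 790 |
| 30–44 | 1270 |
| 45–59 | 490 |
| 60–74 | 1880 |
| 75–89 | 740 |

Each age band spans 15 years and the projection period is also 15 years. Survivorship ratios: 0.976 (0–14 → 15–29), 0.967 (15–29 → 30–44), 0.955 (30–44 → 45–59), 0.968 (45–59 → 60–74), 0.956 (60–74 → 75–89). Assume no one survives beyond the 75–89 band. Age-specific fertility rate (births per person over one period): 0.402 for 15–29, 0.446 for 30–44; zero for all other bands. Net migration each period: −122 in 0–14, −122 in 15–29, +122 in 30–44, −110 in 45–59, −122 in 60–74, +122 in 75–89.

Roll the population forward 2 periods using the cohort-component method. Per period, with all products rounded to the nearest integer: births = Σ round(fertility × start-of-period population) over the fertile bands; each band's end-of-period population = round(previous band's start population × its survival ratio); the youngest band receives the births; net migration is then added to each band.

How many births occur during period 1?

Let band 1 be 0–14 through band 6 = 75–89.
— Period 1 —
Births: 790 × 0.402 = 318  |  1270 × 0.446 = 566 → total 884
Band 2: 620 × 0.976 = 605
Band 3: 790 × 0.967 = 764
Band 4: 1270 × 0.955 = 1213
Band 5: 490 × 0.968 = 474
Band 6: 1880 × 0.956 = 1797
Net migration: Band 1 − 122 → 762; Band 2 − 122 → 483; Band 3 + 122 → 886; Band 4 − 110 → 1103; Band 5 − 122 → 352; Band 6 + 122 → 1919
End of period: [762, 483, 886, 1103, 352, 1919]

884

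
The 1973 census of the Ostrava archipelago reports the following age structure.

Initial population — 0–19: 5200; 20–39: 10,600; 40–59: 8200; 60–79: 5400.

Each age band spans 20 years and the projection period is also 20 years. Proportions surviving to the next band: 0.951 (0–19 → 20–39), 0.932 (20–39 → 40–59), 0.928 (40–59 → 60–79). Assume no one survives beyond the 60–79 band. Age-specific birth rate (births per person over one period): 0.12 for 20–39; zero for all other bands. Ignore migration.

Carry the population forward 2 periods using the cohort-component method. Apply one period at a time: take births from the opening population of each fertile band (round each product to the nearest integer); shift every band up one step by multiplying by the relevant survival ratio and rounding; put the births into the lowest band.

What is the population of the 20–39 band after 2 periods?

1210

Let group 1 be 0–19 through group 4 = 60–79.
Period 1:
Births: 10600 * 0.12 = 1272
Group 2: 5200 * 0.951 = 4945
Group 3: 10600 * 0.932 = 9879
Group 4: 8200 * 0.928 = 7610
→ [1272, 4945, 9879, 7610]
Period 2:
Births: 4945 * 0.12 = 593
Group 2: 1272 * 0.951 = 1210
Group 3: 4945 * 0.932 = 4609
Group 4: 9879 * 0.928 = 9168
→ [593, 1210, 4609, 9168]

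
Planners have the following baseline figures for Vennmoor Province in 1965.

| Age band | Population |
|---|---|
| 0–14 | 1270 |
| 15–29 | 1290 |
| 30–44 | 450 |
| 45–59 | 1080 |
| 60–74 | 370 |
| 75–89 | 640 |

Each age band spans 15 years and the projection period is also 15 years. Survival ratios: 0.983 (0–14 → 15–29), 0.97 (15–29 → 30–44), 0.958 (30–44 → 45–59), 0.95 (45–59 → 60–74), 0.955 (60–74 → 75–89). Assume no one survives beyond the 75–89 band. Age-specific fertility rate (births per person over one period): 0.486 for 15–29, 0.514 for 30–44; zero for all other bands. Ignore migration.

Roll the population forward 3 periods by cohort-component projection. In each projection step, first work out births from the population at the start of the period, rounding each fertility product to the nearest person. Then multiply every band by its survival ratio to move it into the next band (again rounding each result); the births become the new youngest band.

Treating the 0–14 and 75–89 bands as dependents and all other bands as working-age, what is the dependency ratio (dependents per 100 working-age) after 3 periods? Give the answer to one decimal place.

Period 1.
Births: 1290 × 0.486 = 627 ; 450 × 0.514 = 231 ⇒ total 858
15–29: 1270 × 0.983 = 1248
30–44: 1290 × 0.97 = 1251
45–59: 450 × 0.958 = 431
60–74: 1080 × 0.95 = 1026
75–89: 370 × 0.955 = 353
End of period: [858, 1248, 1251, 431, 1026, 353]
Period 2.
Births: 1248 × 0.486 = 607 ; 1251 × 0.514 = 643 ⇒ total 1250
15–29: 858 × 0.983 = 843
30–44: 1248 × 0.97 = 1211
45–59: 1251 × 0.958 = 1198
60–74: 431 × 0.95 = 409
75–89: 1026 × 0.955 = 980
End of period: [1250, 843, 1211, 1198, 409, 980]
Period 3.
Births: 843 × 0.486 = 410 ; 1211 × 0.514 = 622 ⇒ total 1032
15–29: 1250 × 0.983 = 1229
30–44: 843 × 0.97 = 818
45–59: 1211 × 0.958 = 1160
60–74: 1198 × 0.95 = 1138
75–89: 409 × 0.955 = 391
End of period: [1032, 1229, 818, 1160, 1138, 391]
Dependents (band 0–14 + band 75–89) = 1032 + 391 = 1423; working-age = 4345; ratio = 1423/4345 × 100 = 32.8

32.8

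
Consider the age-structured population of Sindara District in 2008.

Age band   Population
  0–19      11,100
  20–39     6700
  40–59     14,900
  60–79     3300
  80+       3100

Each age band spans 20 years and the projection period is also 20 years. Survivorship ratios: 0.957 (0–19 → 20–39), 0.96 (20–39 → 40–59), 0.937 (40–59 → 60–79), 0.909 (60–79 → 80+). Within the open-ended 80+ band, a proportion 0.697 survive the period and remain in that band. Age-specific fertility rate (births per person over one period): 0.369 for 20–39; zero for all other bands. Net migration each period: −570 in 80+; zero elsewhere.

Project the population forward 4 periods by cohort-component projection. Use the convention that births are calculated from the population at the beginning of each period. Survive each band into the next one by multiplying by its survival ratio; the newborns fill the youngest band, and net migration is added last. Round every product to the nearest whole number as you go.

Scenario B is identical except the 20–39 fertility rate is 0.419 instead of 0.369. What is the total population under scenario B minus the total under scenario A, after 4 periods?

Let group 1 be 0–19 through group 5 = 80+.
Period 1:
Births: 6700 × 0.369 = 2472
Group 2: 11100 × 0.957 = 10623
Group 3: 6700 × 0.96 = 6432
Group 4: 14900 × 0.937 = 13961
Group 5: 3300 × 0.909 + 3100 × 0.697 = 3000 + 2161 = 5161
Net migration: Group 5 − 570 → 4591
→ [2472, 10623, 6432, 13961, 4591]
Period 2:
Births: 10623 × 0.369 = 3920
Group 2: 2472 × 0.957 = 2366
Group 3: 10623 × 0.96 = 10198
Group 4: 6432 × 0.937 = 6027
Group 5: 13961 × 0.909 + 4591 × 0.697 = 12691 + 3200 = 15891
Net migration: Group 5 − 570 → 15321
→ [3920, 2366, 10198, 6027, 15321]
Period 3:
Births: 2366 × 0.369 = 873
Group 2: 3920 × 0.957 = 3751
Group 3: 2366 × 0.96 = 2271
Group 4: 10198 × 0.937 = 9556
Group 5: 6027 × 0.909 + 15321 × 0.697 = 5479 + 10679 = 16158
Net migration: Group 5 − 570 → 15588
→ [873, 3751, 2271, 9556, 15588]
Period 4:
Births: 3751 × 0.369 = 1384
Group 2: 873 × 0.957 = 835
Group 3: 3751 × 0.96 = 3601
Group 4: 2271 × 0.937 = 2128
Group 5: 9556 × 0.909 + 15588 × 0.697 = 8686 + 10865 = 19551
Net migration: Group 5 − 570 → 18981
→ [1384, 835, 3601, 2128, 18981]
Scenario A total after 4 periods: 26929
Scenario B projection —
Period 1:
Births: 6700 × 0.419 = 2807
Group 2: 11100 × 0.957 = 10623
Group 3: 6700 × 0.96 = 6432
Group 4: 14900 × 0.937 = 13961
Group 5: 3300 × 0.909 + 3100 × 0.697 = 3000 + 2161 = 5161
Net migration: Group 5 − 570 → 4591
→ [2807, 10623, 6432, 13961, 4591]
Period 2:
Births: 10623 × 0.419 = 4451
Group 2: 2807 × 0.957 = 2686
Group 3: 10623 × 0.96 = 10198
Group 4: 6432 × 0.937 = 6027
Group 5: 13961 × 0.909 + 4591 × 0.697 = 12691 + 3200 = 15891
Net migration: Group 5 − 570 → 15321
→ [4451, 2686, 10198, 6027, 15321]
Period 3:
Births: 2686 × 0.419 = 1125
Group 2: 4451 × 0.957 = 4260
Group 3: 2686 × 0.96 = 2579
Group 4: 10198 × 0.937 = 9556
Group 5: 6027 × 0.909 + 15321 × 0.697 = 5479 + 10679 = 16158
Net migration: Group 5 − 570 → 15588
→ [1125, 4260, 2579, 9556, 15588]
Period 4:
Births: 4260 × 0.419 = 1785
Group 2: 1125 × 0.957 = 1077
Group 3: 4260 × 0.96 = 4090
Group 4: 2579 × 0.937 = 2417
Group 5: 9556 × 0.909 + 15588 × 0.697 = 8686 + 10865 = 19551
Net migration: Group 5 − 570 → 18981
→ [1785, 1077, 4090, 2417, 18981]
Scenario B total after 4 periods: 28350
Difference B − A = 28350 − 26929 = 1421

1421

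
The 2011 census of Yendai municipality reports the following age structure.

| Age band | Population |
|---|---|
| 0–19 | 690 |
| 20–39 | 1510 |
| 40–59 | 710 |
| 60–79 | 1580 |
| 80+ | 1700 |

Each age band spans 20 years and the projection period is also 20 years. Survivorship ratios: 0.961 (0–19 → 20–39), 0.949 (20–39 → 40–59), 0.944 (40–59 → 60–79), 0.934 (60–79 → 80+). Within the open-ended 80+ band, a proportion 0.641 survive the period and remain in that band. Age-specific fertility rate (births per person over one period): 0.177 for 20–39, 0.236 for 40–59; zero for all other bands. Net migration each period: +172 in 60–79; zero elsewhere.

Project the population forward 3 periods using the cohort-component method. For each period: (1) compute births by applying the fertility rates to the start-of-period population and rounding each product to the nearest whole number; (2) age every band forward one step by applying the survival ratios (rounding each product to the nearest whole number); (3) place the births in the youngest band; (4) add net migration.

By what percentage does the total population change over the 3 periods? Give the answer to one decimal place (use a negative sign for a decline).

-22.4

— Period 1 —
Births: 1510 × 0.177 = 267, 710 × 0.236 = 168 ⇒ total 435
20–39: 690 × 0.961 = 663
40–59: 1510 × 0.949 = 1433
60–79: 710 × 0.944 = 670
80+: 1580 × 0.934 + 1700 × 0.641 = 1476 + 1090 = 2566
Net migration: 60–79 + 172 → 842
→ [435, 663, 1433, 842, 2566]
— Period 2 —
Births: 663 × 0.177 = 117, 1433 × 0.236 = 338 ⇒ total 455
20–39: 435 × 0.961 = 418
40–59: 663 × 0.949 = 629
60–79: 1433 × 0.944 = 1353
80+: 842 × 0.934 + 2566 × 0.641 = 786 + 1645 = 2431
Net migration: 60–79 + 172 → 1525
→ [455, 418, 629, 1525, 2431]
— Period 3 —
Births: 418 × 0.177 = 74, 629 × 0.236 = 148 ⇒ total 222
20–39: 455 × 0.961 = 437
40–59: 418 × 0.949 = 397
60–79: 629 × 0.944 = 594
80+: 1525 × 0.934 + 2431 × 0.641 = 1424 + 1558 = 2982
Net migration: 60–79 + 172 → 766
→ [222, 437, 397, 766, 2982]
Total: 6190 → 4804; change = -1386; percentage change = -22.4%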